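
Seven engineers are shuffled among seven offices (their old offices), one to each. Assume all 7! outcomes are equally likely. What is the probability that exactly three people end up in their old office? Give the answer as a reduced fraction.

1/16

Favorable outcomes: C(7,3)·!4 = 35·9 = 315.
Total outcomes: 7! = 5040.
Probability = 315/5040 = 1/16.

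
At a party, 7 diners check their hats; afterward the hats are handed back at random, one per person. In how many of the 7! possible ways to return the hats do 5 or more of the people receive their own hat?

22

# with exactly i fixed is C(7,i)·!(7-i); sum over i=5..7:
  i=5: C(7,5)·!2 = 21·1 = 21
  i=6: C(7,6)·!1 = 7·0 = 0
  i=7: C(7,7)·!0 = 1·1 = 1
Total = 22.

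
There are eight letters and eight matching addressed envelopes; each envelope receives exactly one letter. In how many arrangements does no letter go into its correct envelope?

14833

By inclusion-exclusion, !8 = Σ (-1)^k · 8!/k! for k=0..8
= 8! - 8!/1! + 8!/2! - 8!/3! + 8!/4! - 8!/5! + 8!/6! - 8!/7! + 8!/8!
= 40320 - 40320 + 20160 - 6720 + 1680 - 336 + 56 - 8 + 1
= 14833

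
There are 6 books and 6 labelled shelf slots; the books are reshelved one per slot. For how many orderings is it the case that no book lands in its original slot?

265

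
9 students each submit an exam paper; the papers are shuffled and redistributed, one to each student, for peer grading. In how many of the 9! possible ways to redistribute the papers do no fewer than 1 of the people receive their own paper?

Sum C(9,i)·!(9-i) for i = 1..9:
  i=1: C(9,1)·!8 = 9·14833 = 133497
  i=2: C(9,2)·!7 = 36·1854 = 66744
  i=3: C(9,3)·!6 = 84·265 = 22260
  i=4: C(9,4)·!5 = 126·44 = 5544
  i=5: C(9,5)·!4 = 126·9 = 1134
  i=6: C(9,6)·!3 = 84·2 = 168
  i=7: C(9,7)·!2 = 36·1 = 36
  i=8: C(9,8)·!1 = 9·0 = 0
  i=9: C(9,9)·!0 = 1·1 = 1
Total = 229384.

229384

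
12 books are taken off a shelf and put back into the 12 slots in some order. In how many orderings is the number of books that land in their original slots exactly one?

Pick the single fixed position: C(12,1) = 12 ways.
The remaining 11 must be deranged: !11 = 14684570.
Total: 12 × 14684570 = 176214840.

176214840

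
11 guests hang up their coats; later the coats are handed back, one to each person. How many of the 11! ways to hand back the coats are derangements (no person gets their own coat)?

The subfactorial !11 = [11!/e] (nearest integer).
11! = 39916800, and 39916800/e ≈ 14684570.08, so !11 = 14684570.

14684570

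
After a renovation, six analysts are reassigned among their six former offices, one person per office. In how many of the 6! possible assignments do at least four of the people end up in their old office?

# with exactly i fixed is C(6,i)·!(6-i); sum over i=4..6:
  i=4: C(6,4)·!2 = 15·1 = 15
  i=5: C(6,5)·!1 = 6·0 = 0
  i=6: C(6,6)·!0 = 1·1 = 1
Total = 16.

16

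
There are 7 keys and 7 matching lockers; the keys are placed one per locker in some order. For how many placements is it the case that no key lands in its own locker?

The subfactorial !7 = [7!/e] (nearest integer).
7! = 5040, and 5040/e ≈ 1854.11, so !7 = 1854.

1854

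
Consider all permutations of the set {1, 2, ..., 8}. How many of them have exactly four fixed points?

Choose which 4 of the 8 are fixed: C(8,4) = 70.
The remaining 4 must be deranged: !4 = 9.
Total: 70 × 9 = 630.

630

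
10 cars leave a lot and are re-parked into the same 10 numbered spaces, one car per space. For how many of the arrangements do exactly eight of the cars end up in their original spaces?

Pick the 8 fixed positions: C(10,8) = 45 ways.
The remaining 2 must be deranged: !2 = 1.
Total: 45 × 1 = 45.

45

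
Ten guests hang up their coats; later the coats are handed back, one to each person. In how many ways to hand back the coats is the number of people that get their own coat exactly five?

Pick the 5 fixed positions: C(10,5) = 252 ways.
The remaining 5 must be deranged: !5 = 44.
Total: 252 × 44 = 11088.

11088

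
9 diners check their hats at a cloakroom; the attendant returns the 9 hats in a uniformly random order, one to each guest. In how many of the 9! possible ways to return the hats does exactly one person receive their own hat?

133497

Pick the single fixed position: C(9,1) = 9 ways.
The other 8 form a derangement: !8 = 14833.
Total: 9 × 14833 = 133497.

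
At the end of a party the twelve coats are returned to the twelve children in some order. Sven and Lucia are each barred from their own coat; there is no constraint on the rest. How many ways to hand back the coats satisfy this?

402796800

Let A_j be the event that the j-th constrained one is fixed. By inclusion-exclusion over the 2 events:
Σ_{j=0}^{2} (-1)^j C(2,j)(12-j)!
= C(2,0)·12! - C(2,1)·11! + C(2,2)·10!
= 479001600 - 79833600 + 3628800
= 402796800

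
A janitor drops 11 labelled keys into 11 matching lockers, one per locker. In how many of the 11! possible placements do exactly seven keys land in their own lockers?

Pick the 7 fixed positions: C(11,7) = 330 ways.
The other 4 form a derangement: !4 = 9.
Total: 330 × 9 = 2970.

2970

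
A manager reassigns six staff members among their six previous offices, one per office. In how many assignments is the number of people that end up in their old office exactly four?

15

Choose which 4 of the 6 are fixed: C(6,4) = 15.
The remaining 2 must be deranged: !2 = 1.
Total: 15 × 1 = 15.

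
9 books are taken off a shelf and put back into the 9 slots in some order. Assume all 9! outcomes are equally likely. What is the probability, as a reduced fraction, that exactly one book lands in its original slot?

Favorable outcomes: C(9,1)·!8 = 9·14833 = 133497.
Total outcomes: 9! = 362880.
Probability = 133497/362880 = 2119/5760.

2119/5760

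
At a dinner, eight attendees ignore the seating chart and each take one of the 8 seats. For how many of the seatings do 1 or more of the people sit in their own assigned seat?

25487

# with exactly i fixed is C(8,i)·!(8-i); sum over i=1..8:
  i=1: C(8,1)·!7 = 8·1854 = 14832
  i=2: C(8,2)·!6 = 28·265 = 7420
  i=3: C(8,3)·!5 = 56·44 = 2464
  i=4: C(8,4)·!4 = 70·9 = 630
  i=5: C(8,5)·!3 = 56·2 = 112
  i=6: C(8,6)·!2 = 28·1 = 28
  i=7: C(8,7)·!1 = 8·0 = 0
  i=8: C(8,8)·!0 = 1·1 = 1
Total = 25487.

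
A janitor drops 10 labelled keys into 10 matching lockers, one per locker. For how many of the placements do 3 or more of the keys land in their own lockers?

291394

# with exactly i fixed is C(10,i)·!(10-i); sum over i=3..10:
  i=3: C(10,3)·!7 = 120·1854 = 222480
  i=4: C(10,4)·!6 = 210·265 = 55650
  i=5: C(10,5)·!5 = 252·44 = 11088
  i=6: C(10,6)·!4 = 210·9 = 1890
  i=7: C(10,7)·!3 = 120·2 = 240
  i=8: C(10,8)·!2 = 45·1 = 45
  i=9: C(10,9)·!1 = 10·0 = 0
  i=10: C(10,10)·!0 = 1·1 = 1
Total = 291394.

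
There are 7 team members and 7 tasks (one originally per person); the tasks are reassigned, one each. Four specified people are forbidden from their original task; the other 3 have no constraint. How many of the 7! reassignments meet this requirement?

2790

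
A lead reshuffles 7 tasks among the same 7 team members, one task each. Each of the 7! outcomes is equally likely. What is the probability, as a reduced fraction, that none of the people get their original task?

Favorable outcomes: !7 = 1854.
Total outcomes: 7! = 5040.
Probability = 1854/5040 = 103/280.

103/280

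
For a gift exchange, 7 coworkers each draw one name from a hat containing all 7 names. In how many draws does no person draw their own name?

The number of derangements of 7 is !7 = Σ_{k=0}^{7} (-1)^k·7!/k!
= 7! - 7!/1! + 7!/2! - 7!/3! + 7!/4! - 7!/5! + 7!/6! - 7!/7!
= 5040 - 5040 + 2520 - 840 + 210 - 42 + 7 - 1
= 1854

1854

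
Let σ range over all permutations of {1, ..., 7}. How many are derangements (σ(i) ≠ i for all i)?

By inclusion-exclusion, !7 = Σ (-1)^k · 7!/k! for k=0..7
= 7! - 7!/1! + 7!/2! - 7!/3! + 7!/4! - 7!/5! + 7!/6! - 7!/7!
= 5040 - 5040 + 2520 - 840 + 210 - 42 + 7 - 1
= 1854

1854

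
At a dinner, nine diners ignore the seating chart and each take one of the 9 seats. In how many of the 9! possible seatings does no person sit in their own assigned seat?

Recurrence: !9 = 9·!8 + (-1)^9.
!9 = 9·14833 - 1 = 133496

133496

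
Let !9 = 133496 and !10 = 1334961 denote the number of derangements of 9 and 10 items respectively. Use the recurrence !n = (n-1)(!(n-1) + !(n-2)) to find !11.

!11 = (11-1)·(!10 + !9) = 10·(1334961 + 133496) = 10·1468457 = 14684570.

14684570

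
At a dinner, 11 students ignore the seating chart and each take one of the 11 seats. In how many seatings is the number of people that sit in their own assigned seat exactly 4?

611820

Choose which 4 of the 11 are fixed: C(11,4) = 330.
The other 7 form a derangement: !7 = 1854.
Total: 330 × 1854 = 611820.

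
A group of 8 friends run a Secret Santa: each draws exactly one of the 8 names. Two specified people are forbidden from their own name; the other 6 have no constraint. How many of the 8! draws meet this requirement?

Inclusion-exclusion on the 2 forbidden self-matches:
Σ_{j=0}^{2} (-1)^j C(2,j)(8-j)!
= C(2,0)·8! - C(2,1)·7! + C(2,2)·6!
= 40320 - 10080 + 720
= 30960

30960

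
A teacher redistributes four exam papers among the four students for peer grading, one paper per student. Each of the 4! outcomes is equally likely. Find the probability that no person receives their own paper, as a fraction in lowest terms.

3/8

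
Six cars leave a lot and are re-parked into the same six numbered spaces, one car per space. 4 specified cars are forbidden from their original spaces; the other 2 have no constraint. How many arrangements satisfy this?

Inclusion-exclusion on the 4 forbidden self-matches:
Σ_{j=0}^{4} (-1)^j C(4,j)(6-j)!
= C(4,0)·6! - C(4,1)·5! + C(4,2)·4! - C(4,3)·3! + C(4,4)·2!
= 720 - 480 + 144 - 24 + 2
= 362

362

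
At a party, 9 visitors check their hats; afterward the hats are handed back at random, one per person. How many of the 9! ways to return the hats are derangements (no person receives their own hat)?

The subfactorial !9 = [9!/e] (nearest integer).
9! = 362880, and 362880/e ≈ 133496.09, so !9 = 133496.

133496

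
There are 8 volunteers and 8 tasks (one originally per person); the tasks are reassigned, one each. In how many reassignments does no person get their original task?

Use !n = n·!(n-1) + (-1)^n.
!8 = 8·1854 + 1 = 14833

14833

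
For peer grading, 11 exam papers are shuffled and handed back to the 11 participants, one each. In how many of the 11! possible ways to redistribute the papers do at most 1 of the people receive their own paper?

29369141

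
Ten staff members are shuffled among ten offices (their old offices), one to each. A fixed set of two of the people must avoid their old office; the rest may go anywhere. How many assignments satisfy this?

Let A_j be the event that the j-th constrained one is fixed. By inclusion-exclusion over the 2 events:
Σ_{j=0}^{2} (-1)^j C(2,j)(10-j)!
= C(2,0)·10! - C(2,1)·9! + C(2,2)·8!
= 3628800 - 725760 + 40320
= 2943360

2943360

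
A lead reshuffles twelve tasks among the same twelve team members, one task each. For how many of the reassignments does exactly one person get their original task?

176214840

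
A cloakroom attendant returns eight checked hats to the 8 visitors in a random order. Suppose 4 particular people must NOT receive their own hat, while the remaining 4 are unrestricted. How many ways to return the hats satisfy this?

Inclusion-exclusion on the 4 forbidden self-matches:
Σ_{j=0}^{4} (-1)^j C(4,j)(8-j)!
= C(4,0)·8! - C(4,1)·7! + C(4,2)·6! - C(4,3)·5! + C(4,4)·4!
= 40320 - 20160 + 4320 - 480 + 24
= 24024

24024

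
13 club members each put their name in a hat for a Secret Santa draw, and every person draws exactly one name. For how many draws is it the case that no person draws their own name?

By inclusion-exclusion, !13 = Σ (-1)^k · 13!/k! for k=0..13
= 13! - 13!/1! + 13!/2! - 13!/3! + 13!/4! - 13!/5! + 13!/6! - 13!/7! + 13!/8! - 13!/9! + 13!/10! - 13!/11! + 13!/12! - 13!/13!
= 6227020800 - 6227020800 + 3113510400 - 1037836800 + 259459200 - 51891840 + 8648640 - 1235520 + 154440 - 17160 + 1716 - 156 + 13 - 1
= 2290792932

2290792932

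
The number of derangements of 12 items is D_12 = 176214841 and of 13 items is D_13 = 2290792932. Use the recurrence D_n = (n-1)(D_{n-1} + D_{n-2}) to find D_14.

D_14 = (14-1)·(D_13 + D_12) = 13·(2290792932 + 176214841) = 13·2467007773 = 32071101049.

32071101049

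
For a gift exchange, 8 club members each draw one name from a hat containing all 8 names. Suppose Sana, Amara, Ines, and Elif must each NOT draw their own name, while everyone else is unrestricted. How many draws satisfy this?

Let A_j be the event that the j-th constrained one is fixed. By inclusion-exclusion over the 4 events:
Σ_{j=0}^{4} (-1)^j C(4,j)(8-j)!
= C(4,0)·8! - C(4,1)·7! + C(4,2)·6! - C(4,3)·5! + C(4,4)·4!
= 40320 - 20160 + 4320 - 480 + 24
= 24024

24024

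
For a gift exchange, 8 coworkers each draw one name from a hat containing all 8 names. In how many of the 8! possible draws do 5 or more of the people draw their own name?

141

# with exactly i fixed is C(8,i)·!(8-i); sum over i=5..8:
  i=5: C(8,5)·!3 = 56·2 = 112
  i=6: C(8,6)·!2 = 28·1 = 28
  i=7: C(8,7)·!1 = 8·0 = 0
  i=8: C(8,8)·!0 = 1·1 = 1
Total = 141.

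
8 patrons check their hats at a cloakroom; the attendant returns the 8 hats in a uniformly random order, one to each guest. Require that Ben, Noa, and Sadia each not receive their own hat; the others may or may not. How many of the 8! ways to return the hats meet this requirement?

27240

Let A_j be the event that the j-th constrained one is fixed. By inclusion-exclusion over the 3 events:
Σ_{j=0}^{3} (-1)^j C(3,j)(8-j)!
= C(3,0)·8! - C(3,1)·7! + C(3,2)·6! - C(3,3)·5!
= 40320 - 15120 + 2160 - 120
= 27240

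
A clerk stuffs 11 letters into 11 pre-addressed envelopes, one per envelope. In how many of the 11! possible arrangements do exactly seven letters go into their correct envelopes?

Pick the 7 fixed positions: C(11,7) = 330 ways.
The remaining 4 must be deranged: !4 = 9.
Total: 330 × 9 = 2970.

2970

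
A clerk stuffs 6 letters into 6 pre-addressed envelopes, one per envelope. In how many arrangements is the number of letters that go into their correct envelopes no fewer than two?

Sum C(6,i)·!(6-i) for i = 2..6:
  i=2: C(6,2)·!4 = 15·9 = 135
  i=3: C(6,3)·!3 = 20·2 = 40
  i=4: C(6,4)·!2 = 15·1 = 15
  i=5: C(6,5)·!1 = 6·0 = 0
  i=6: C(6,6)·!0 = 1·1 = 1
Total = 191.

191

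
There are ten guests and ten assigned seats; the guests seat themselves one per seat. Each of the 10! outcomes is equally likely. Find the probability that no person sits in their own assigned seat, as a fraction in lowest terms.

Favorable outcomes: !10 = 1334961.
Total outcomes: 10! = 3628800.
Probability = 1334961/3628800 = 16481/44800.

16481/44800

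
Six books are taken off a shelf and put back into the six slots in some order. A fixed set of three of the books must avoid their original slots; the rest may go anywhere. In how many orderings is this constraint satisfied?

Let A_j be the event that the j-th constrained one is fixed. By inclusion-exclusion over the 3 events:
Σ_{j=0}^{3} (-1)^j C(3,j)(6-j)!
= C(3,0)·6! - C(3,1)·5! + C(3,2)·4! - C(3,3)·3!
= 720 - 360 + 72 - 6
= 426

426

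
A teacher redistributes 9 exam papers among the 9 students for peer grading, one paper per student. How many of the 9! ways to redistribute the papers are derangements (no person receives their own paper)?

133496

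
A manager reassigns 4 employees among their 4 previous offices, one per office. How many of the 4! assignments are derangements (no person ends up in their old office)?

Recurrence: !4 = 4·!3 + (-1)^4.
!4 = 4·2 + 1 = 9

9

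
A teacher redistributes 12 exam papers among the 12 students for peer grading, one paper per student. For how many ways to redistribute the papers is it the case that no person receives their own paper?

!12 is the nearest integer to 12!/e.
12! = 479001600, and 479001600/e ≈ 176214840.93, so !12 = 176214841.

176214841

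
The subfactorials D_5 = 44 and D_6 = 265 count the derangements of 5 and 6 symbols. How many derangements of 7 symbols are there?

1854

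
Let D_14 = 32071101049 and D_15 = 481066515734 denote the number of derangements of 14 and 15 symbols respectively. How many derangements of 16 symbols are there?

7697064251745

D_16 = (16-1)·(D_15 + D_14) = 15·(481066515734 + 32071101049) = 15·513137616783 = 7697064251745.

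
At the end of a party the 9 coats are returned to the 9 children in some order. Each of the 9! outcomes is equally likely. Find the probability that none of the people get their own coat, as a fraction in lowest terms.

Favorable outcomes: !9 = 133496.
Total outcomes: 9! = 362880.
Probability = 133496/362880 = 16687/45360.

16687/45360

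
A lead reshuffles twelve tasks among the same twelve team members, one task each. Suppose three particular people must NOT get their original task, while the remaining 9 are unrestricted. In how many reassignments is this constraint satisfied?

Inclusion-exclusion on the 3 forbidden self-matches:
Σ_{j=0}^{3} (-1)^j C(3,j)(12-j)!
= C(3,0)·12! - C(3,1)·11! + C(3,2)·10! - C(3,3)·9!
= 479001600 - 119750400 + 10886400 - 362880
= 369774720

369774720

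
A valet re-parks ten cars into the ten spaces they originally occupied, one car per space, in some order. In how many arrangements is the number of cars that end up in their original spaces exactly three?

222480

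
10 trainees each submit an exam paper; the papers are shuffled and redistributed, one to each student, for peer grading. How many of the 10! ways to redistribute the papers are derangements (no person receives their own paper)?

1334961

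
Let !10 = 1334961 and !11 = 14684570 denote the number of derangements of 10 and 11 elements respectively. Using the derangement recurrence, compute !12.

176214841

!12 = (12-1)·(!11 + !10) = 11·(14684570 + 1334961) = 11·16019531 = 176214841.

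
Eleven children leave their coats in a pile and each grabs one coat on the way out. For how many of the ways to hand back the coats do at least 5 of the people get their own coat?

146114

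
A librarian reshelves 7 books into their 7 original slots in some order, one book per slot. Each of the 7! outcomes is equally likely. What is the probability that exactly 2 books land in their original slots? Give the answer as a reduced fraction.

11/60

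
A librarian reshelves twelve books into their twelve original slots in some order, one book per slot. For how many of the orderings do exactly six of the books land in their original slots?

244860

Choose which 6 of the 12 are fixed: C(12,6) = 924.
The remaining 6 must be deranged: !6 = 265.
Total: 924 × 265 = 244860.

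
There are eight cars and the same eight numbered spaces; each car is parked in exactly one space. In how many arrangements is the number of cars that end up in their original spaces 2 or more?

# with exactly i fixed is C(8,i)·!(8-i); sum over i=2..8:
  i=2: C(8,2)·!6 = 28·265 = 7420
  i=3: C(8,3)·!5 = 56·44 = 2464
  i=4: C(8,4)·!4 = 70·9 = 630
  i=5: C(8,5)·!3 = 56·2 = 112
  i=6: C(8,6)·!2 = 28·1 = 28
  i=7: C(8,7)·!1 = 8·0 = 0
  i=8: C(8,8)·!0 = 1·1 = 1
Total = 10655.

10655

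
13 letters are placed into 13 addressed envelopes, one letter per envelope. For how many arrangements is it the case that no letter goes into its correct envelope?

2290792932

!13 is the nearest integer to 13!/e.
13! = 6227020800, and 6227020800/e ≈ 2290792932.07, so !13 = 2290792932.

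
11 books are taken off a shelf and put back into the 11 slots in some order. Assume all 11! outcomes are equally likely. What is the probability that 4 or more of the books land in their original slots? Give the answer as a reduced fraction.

378967/19958400

Favorable outcomes: Σ_{i≥4} C(11,i)·!(11-i) = 330·1854 + 462·265 + 462·44 + 330·9 + 165·2 + 55·1 + 11·0 + 1·1 = 757934.
Total outcomes: 11! = 39916800.
Probability = 757934/39916800 = 378967/19958400.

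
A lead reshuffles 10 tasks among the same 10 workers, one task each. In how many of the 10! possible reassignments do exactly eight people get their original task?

Choose which 8 of the 10 are fixed: C(10,8) = 45.
The remaining 2 must be deranged: !2 = 1.
Total: 45 × 1 = 45.

45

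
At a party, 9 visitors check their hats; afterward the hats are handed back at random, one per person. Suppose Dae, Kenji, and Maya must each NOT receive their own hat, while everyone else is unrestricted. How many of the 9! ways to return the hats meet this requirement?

Let A_j be the event that the j-th constrained one is fixed. By inclusion-exclusion over the 3 events:
Σ_{j=0}^{3} (-1)^j C(3,j)(9-j)!
= C(3,0)·9! - C(3,1)·8! + C(3,2)·7! - C(3,3)·6!
= 362880 - 120960 + 15120 - 720
= 256320

256320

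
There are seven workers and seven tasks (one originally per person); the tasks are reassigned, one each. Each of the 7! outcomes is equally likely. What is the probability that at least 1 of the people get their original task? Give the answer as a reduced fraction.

Favorable outcomes: Σ_{i≥1} C(7,i)·!(7-i) = 7·265 + 21·44 + 35·9 + 35·2 + 21·1 + 7·0 + 1·1 = 3186.
Total outcomes: 7! = 5040.
Probability = 3186/5040 = 177/280.

177/280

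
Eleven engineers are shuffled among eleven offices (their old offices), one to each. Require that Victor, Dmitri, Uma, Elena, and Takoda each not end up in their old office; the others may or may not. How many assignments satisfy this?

Let A_j be the event that the j-th constrained one is fixed. By inclusion-exclusion over the 5 events:
Σ_{j=0}^{5} (-1)^j C(5,j)(11-j)!
= C(5,0)·11! - C(5,1)·10! + C(5,2)·9! - C(5,3)·8! + C(5,4)·7! - C(5,5)·6!
= 39916800 - 18144000 + 3628800 - 403200 + 25200 - 720
= 25022880

25022880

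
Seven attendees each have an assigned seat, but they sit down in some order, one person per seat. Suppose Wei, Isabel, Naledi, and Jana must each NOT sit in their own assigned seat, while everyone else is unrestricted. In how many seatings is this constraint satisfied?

2790

Inclusion-exclusion on the 4 forbidden self-matches:
Σ_{j=0}^{4} (-1)^j C(4,j)(7-j)!
= C(4,0)·7! - C(4,1)·6! + C(4,2)·5! - C(4,3)·4! + C(4,4)·3!
= 5040 - 2880 + 720 - 96 + 6
= 2790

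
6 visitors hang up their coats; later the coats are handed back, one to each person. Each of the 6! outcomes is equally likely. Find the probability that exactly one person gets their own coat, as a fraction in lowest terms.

11/30

Favorable outcomes: C(6,1)·!5 = 6·44 = 264.
Total outcomes: 6! = 720.
Probability = 264/720 = 11/30.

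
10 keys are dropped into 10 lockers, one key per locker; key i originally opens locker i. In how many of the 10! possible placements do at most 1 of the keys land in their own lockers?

# with exactly i fixed is C(10,i)·!(10-i); sum over i=0..1:
  i=0: C(10,0)·!10 = 1·1334961 = 1334961
  i=1: C(10,1)·!9 = 10·133496 = 1334960
Total = 2669921.

2669921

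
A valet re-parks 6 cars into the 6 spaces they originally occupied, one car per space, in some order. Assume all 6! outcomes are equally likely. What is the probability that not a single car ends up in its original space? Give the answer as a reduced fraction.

53/144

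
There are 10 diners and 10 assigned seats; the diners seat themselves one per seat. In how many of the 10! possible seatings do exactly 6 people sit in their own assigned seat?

1890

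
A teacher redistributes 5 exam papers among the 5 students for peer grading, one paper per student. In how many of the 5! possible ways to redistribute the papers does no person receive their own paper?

Recurrence: !5 = 4·(!4 + !3).
!5 = 4·(9 + 2) = 4·11 = 44

44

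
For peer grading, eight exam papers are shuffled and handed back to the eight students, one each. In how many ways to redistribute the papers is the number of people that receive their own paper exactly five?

112

Choose which 5 of the 8 are fixed: C(8,5) = 56.
The other 3 form a derangement: !3 = 2.
Total: 56 × 2 = 112.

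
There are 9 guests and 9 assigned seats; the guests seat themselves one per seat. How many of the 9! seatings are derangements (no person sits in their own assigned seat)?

!9 is the nearest integer to 9!/e.
9! = 362880, and 362880/e ≈ 133496.09, so !9 = 133496.

133496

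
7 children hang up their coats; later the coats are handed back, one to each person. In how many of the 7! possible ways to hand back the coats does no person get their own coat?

1854

By inclusion-exclusion, !7 = Σ (-1)^k · 7!/k! for k=0..7
= 7! - 7!/1! + 7!/2! - 7!/3! + 7!/4! - 7!/5! + 7!/6! - 7!/7!
= 5040 - 5040 + 2520 - 840 + 210 - 42 + 7 - 1
= 1854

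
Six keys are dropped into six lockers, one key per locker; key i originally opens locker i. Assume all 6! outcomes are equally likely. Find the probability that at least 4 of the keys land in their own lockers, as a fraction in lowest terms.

1/45

Favorable outcomes: Σ_{i≥4} C(6,i)·!(6-i) = 15·1 + 6·0 + 1·1 = 16.
Total outcomes: 6! = 720.
Probability = 16/720 = 1/45.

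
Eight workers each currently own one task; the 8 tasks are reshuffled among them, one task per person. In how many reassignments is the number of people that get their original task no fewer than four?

# with exactly i fixed is C(8,i)·!(8-i); sum over i=4..8:
  i=4: C(8,4)·!4 = 70·9 = 630
  i=5: C(8,5)·!3 = 56·2 = 112
  i=6: C(8,6)·!2 = 28·1 = 28
  i=7: C(8,7)·!1 = 8·0 = 0
  i=8: C(8,8)·!0 = 1·1 = 1
Total = 771.

771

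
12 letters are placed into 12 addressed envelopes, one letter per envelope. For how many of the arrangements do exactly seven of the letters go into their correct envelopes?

Choose which 7 of the 12 are fixed: C(12,7) = 792.
The other 5 form a derangement: !5 = 44.
Total: 792 × 44 = 34848.

34848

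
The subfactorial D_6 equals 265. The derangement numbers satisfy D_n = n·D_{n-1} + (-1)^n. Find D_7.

D_7 = 7·265 - 1 = 1854.

1854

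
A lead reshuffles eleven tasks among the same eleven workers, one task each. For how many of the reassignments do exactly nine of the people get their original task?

55

Choose which 9 of the 11 are fixed: C(11,9) = 55.
The other 2 form a derangement: !2 = 1.
Total: 55 × 1 = 55.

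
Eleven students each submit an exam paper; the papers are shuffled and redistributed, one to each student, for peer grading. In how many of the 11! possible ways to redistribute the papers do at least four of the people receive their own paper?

757934

Sum C(11,i)·!(11-i) for i = 4..11:
  i=4: C(11,4)·!7 = 330·1854 = 611820
  i=5: C(11,5)·!6 = 462·265 = 122430
  i=6: C(11,6)·!5 = 462·44 = 20328
  i=7: C(11,7)·!4 = 330·9 = 2970
  i=8: C(11,8)·!3 = 165·2 = 330
  i=9: C(11,9)·!2 = 55·1 = 55
  i=10: C(11,10)·!1 = 11·0 = 0
  i=11: C(11,11)·!0 = 1·1 = 1
Total = 757934.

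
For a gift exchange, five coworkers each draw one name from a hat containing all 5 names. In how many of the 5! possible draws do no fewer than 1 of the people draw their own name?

# with exactly i fixed is C(5,i)·!(5-i); sum over i=1..5:
  i=1: C(5,1)·!4 = 5·9 = 45
  i=2: C(5,2)·!3 = 10·2 = 20
  i=3: C(5,3)·!2 = 10·1 = 10
  i=4: C(5,4)·!1 = 5·0 = 0
  i=5: C(5,5)·!0 = 1·1 = 1
Total = 76.

76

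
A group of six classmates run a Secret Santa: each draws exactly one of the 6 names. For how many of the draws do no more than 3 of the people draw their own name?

Sum C(6,i)·!(6-i) for i = 0..3:
  i=0: C(6,0)·!6 = 1·265 = 265
  i=1: C(6,1)·!5 = 6·44 = 264
  i=2: C(6,2)·!4 = 15·9 = 135
  i=3: C(6,3)·!3 = 20·2 = 40
Total = 704.

704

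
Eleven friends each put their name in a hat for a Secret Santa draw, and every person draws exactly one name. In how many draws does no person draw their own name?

14684570

The number of derangements of 11 is !11 = Σ_{k=0}^{11} (-1)^k·11!/k!
= 11! - 11!/1! + 11!/2! - 11!/3! + 11!/4! - 11!/5! + 11!/6! - 11!/7! + 11!/8! - 11!/9! + 11!/10! - 11!/11!
= 39916800 - 39916800 + 19958400 - 6652800 + 1663200 - 332640 + 55440 - 7920 + 990 - 110 + 11 - 1
= 14684570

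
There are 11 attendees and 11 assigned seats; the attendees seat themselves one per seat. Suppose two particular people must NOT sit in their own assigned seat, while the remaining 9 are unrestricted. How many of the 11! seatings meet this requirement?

33022080

Let A_j be the event that the j-th constrained one is fixed. By inclusion-exclusion over the 2 events:
Σ_{j=0}^{2} (-1)^j C(2,j)(11-j)!
= C(2,0)·11! - C(2,1)·10! + C(2,2)·9!
= 39916800 - 7257600 + 362880
= 33022080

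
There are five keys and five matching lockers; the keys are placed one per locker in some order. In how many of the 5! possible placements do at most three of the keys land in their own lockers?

Sum C(5,i)·!(5-i) for i = 0..3:
  i=0: C(5,0)·!5 = 1·44 = 44
  i=1: C(5,1)·!4 = 5·9 = 45
  i=2: C(5,2)·!3 = 10·2 = 20
  i=3: C(5,3)·!2 = 10·1 = 10
Total = 119.

119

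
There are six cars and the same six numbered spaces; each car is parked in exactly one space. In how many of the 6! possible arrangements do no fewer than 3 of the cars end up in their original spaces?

Sum C(6,i)·!(6-i) for i = 3..6:
  i=3: C(6,3)·!3 = 20·2 = 40
  i=4: C(6,4)·!2 = 15·1 = 15
  i=5: C(6,5)·!1 = 6·0 = 0
  i=6: C(6,6)·!0 = 1·1 = 1
Total = 56.

56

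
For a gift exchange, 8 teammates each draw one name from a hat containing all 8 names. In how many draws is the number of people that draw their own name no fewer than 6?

Sum C(8,i)·!(8-i) for i = 6..8:
  i=6: C(8,6)·!2 = 28·1 = 28
  i=7: C(8,7)·!1 = 8·0 = 0
  i=8: C(8,8)·!0 = 1·1 = 1
Total = 29.

29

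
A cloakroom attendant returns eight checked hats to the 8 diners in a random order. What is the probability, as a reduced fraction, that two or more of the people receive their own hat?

2131/8064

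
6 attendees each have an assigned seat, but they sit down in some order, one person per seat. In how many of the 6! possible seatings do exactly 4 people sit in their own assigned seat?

Pick the 4 fixed positions: C(6,4) = 15 ways.
The remaining 2 must be deranged: !2 = 1.
Total: 15 × 1 = 15.

15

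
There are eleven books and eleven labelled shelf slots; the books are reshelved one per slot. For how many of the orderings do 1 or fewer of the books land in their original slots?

Sum C(11,i)·!(11-i) for i = 0..1:
  i=0: C(11,0)·!11 = 1·14684570 = 14684570
  i=1: C(11,1)·!10 = 11·1334961 = 14684571
Total = 29369141.

29369141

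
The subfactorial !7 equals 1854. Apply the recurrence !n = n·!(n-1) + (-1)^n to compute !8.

14833

!8 = 8·1854 + 1 = 14833.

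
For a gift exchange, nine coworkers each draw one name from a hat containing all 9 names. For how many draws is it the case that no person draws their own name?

The number of derangements of 9 is !9 = Σ_{k=0}^{9} (-1)^k·9!/k!
= 9! - 9!/1! + 9!/2! - 9!/3! + 9!/4! - 9!/5! + 9!/6! - 9!/7! + 9!/8! - 9!/9!
= 362880 - 362880 + 181440 - 60480 + 15120 - 3024 + 504 - 72 + 9 - 1
= 133496

133496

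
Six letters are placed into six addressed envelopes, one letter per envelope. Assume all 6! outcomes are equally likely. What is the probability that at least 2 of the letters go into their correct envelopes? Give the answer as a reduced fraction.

Favorable outcomes: Σ_{i≥2} C(6,i)·!(6-i) = 15·9 + 20·2 + 15·1 + 6·0 + 1·1 = 191.
Total outcomes: 6! = 720.
Probability = 191/720 = 191/720.

191/720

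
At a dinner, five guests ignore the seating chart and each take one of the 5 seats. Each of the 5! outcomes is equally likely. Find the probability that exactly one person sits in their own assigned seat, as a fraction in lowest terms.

Favorable outcomes: C(5,1)·!4 = 5·9 = 45.
Total outcomes: 5! = 120.
Probability = 45/120 = 3/8.

3/8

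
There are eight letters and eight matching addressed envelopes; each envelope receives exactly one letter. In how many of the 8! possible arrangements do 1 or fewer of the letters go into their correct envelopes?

# with exactly i fixed is C(8,i)·!(8-i); sum over i=0..1:
  i=0: C(8,0)·!8 = 1·14833 = 14833
  i=1: C(8,1)·!7 = 8·1854 = 14832
Total = 29665.

29665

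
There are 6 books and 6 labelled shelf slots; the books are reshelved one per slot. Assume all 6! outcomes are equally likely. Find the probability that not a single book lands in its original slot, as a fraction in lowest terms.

Favorable outcomes: !6 = 265.
Total outcomes: 6! = 720.
Probability = 265/720 = 53/144.

53/144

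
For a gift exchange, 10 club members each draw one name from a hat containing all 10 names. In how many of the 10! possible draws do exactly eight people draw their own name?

45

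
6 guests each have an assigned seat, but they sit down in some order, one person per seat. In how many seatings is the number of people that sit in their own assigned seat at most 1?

Sum C(6,i)·!(6-i) for i = 0..1:
  i=0: C(6,0)·!6 = 1·265 = 265
  i=1: C(6,1)·!5 = 6·44 = 264
Total = 529.

529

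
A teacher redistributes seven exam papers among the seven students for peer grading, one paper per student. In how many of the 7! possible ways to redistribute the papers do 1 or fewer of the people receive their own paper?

3709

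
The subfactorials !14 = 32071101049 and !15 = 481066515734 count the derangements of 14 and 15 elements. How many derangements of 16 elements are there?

7697064251745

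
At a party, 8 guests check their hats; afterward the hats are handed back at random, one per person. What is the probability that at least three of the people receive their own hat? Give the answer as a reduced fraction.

Favorable outcomes: Σ_{i≥3} C(8,i)·!(8-i) = 56·44 + 70·9 + 56·2 + 28·1 + 8·0 + 1·1 = 3235.
Total outcomes: 8! = 40320.
Probability = 3235/40320 = 647/8064.

647/8064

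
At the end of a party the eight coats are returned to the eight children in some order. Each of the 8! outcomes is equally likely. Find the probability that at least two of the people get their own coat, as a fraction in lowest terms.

Favorable outcomes: Σ_{i≥2} C(8,i)·!(8-i) = 28·265 + 56·44 + 70·9 + 56·2 + 28·1 + 8·0 + 1·1 = 10655.
Total outcomes: 8! = 40320.
Probability = 10655/40320 = 2131/8064.

2131/8064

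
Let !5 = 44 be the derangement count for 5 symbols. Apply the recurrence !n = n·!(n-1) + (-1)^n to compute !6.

!6 = 6·44 + 1 = 265.

265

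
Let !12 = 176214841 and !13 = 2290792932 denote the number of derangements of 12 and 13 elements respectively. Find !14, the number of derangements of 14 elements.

32071101049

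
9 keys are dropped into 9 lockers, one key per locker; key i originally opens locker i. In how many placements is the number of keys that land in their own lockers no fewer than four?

6883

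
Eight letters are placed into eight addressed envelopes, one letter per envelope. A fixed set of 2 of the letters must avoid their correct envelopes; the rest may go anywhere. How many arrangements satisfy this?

Inclusion-exclusion on the 2 forbidden self-matches:
Σ_{j=0}^{2} (-1)^j C(2,j)(8-j)!
= C(2,0)·8! - C(2,1)·7! + C(2,2)·6!
= 40320 - 10080 + 720
= 30960

30960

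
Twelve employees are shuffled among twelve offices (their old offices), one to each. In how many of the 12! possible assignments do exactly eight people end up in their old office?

4455

Choose which 8 of the 12 are fixed: C(12,8) = 495.
The remaining 4 must be deranged: !4 = 9.
Total: 495 × 9 = 4455.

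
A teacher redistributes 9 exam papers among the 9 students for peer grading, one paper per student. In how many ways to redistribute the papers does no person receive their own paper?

!9 = 9! · Σ_{k=0}^{9} (-1)^k/k!
= 9! - 9!/1! + 9!/2! - 9!/3! + 9!/4! - 9!/5! + 9!/6! - 9!/7! + 9!/8! - 9!/9!
= 362880 - 362880 + 181440 - 60480 + 15120 - 3024 + 504 - 72 + 9 - 1
= 133496

133496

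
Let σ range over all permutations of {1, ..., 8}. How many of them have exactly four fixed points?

630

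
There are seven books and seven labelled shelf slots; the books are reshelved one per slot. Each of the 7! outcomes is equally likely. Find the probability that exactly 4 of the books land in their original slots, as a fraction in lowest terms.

1/72

Favorable outcomes: C(7,4)·!3 = 35·2 = 70.
Total outcomes: 7! = 5040.
Probability = 70/5040 = 1/72.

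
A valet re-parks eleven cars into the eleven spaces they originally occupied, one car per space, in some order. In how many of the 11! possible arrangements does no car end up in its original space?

Use !n = (n-1)(!(n-1) + !(n-2)).
!11 = 10·(1334961 + 133496) = 10·1468457 = 14684570

14684570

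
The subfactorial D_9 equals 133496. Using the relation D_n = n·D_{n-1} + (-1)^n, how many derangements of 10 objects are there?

1334961

D_10 = 10·133496 + 1 = 1334961.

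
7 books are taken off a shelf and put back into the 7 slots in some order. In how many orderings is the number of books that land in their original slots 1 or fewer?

3709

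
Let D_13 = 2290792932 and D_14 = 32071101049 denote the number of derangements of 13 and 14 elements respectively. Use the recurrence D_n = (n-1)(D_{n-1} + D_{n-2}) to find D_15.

D_15 = (15-1)·(D_14 + D_13) = 14·(32071101049 + 2290792932) = 14·34361893981 = 481066515734.

481066515734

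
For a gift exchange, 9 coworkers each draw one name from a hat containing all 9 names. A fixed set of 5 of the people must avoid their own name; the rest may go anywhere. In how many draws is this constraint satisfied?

205056

Inclusion-exclusion on the 5 forbidden self-matches:
Σ_{j=0}^{5} (-1)^j C(5,j)(9-j)!
= C(5,0)·9! - C(5,1)·8! + C(5,2)·7! - C(5,3)·6! + C(5,4)·5! - C(5,5)·4!
= 362880 - 201600 + 50400 - 7200 + 600 - 24
= 205056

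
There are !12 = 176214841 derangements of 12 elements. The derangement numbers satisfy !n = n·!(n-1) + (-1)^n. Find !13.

2290792932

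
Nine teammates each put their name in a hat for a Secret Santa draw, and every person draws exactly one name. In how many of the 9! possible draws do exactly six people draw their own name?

168

Choose which 6 of the 9 are fixed: C(9,6) = 84.
The other 3 form a derangement: !3 = 2.
Total: 84 × 2 = 168.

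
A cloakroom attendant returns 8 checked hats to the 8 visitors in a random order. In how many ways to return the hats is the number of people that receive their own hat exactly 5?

Choose which 5 of the 8 are fixed: C(8,5) = 56.
The remaining 3 must be deranged: !3 = 2.
Total: 56 × 2 = 112.

112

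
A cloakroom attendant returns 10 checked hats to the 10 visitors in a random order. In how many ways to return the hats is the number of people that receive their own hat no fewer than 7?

286

Sum C(10,i)·!(10-i) for i = 7..10:
  i=7: C(10,7)·!3 = 120·2 = 240
  i=8: C(10,8)·!2 = 45·1 = 45
  i=9: C(10,9)·!1 = 10·0 = 0
  i=10: C(10,10)·!0 = 1·1 = 1
Total = 286.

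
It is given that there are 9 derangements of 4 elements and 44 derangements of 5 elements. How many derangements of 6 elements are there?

265

!6 = (6-1)·(!5 + !4) = 5·(44 + 9) = 5·53 = 265.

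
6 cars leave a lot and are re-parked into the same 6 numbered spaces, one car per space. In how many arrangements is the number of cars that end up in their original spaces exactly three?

40

Pick the 3 fixed positions: C(6,3) = 20 ways.
The remaining 3 must be deranged: !3 = 2.
Total: 20 × 2 = 40.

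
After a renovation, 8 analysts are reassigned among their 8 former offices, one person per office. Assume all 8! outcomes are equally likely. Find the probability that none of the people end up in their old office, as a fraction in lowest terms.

Favorable outcomes: !8 = 14833.
Total outcomes: 8! = 40320.
Probability = 14833/40320 = 2119/5760.

2119/5760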